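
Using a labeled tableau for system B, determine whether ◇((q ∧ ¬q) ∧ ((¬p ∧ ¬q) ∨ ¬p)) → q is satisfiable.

Satisfiable (open branch found)

1. ◇((q ∧ ¬q) ∧ ((¬p ∧ ¬q) ∨ ¬p)) → q, 0
2. q, 0
Accessibility: 0R0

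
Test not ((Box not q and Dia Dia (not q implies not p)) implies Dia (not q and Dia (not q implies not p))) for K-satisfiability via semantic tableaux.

Unsatisfiable

1. not ((Box not q and Dia Dia (not q implies not p)) implies Dia (not q and Dia (not q implies not p))), u
2. Box not q and Dia Dia (not q implies not p), u
3. not Dia (not q and Dia (not q implies not p)), u
4. Box not q, u
5. Dia Dia (not q implies not p), u
6. Dia (not q implies not p), v
7. not (not q and Dia (not q implies not p)), v
8. not q, v
9. not Dia (not q implies not p), v
10. not q implies not p, w
11. not (not q implies not p), w
12. not q, w
13. p, w
14. not p, w
Accessibility: uRv, vRw
Branch closes: p and not p both at w.
All branches of the tableau close; one closing branch shown above.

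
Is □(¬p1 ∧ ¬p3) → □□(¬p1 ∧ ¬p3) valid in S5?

Tableau for the negation ¬(□(¬p1 ∧ ¬p3) → □□(¬p1 ∧ ¬p3)):
1. ¬(□(¬p1 ∧ ¬p3) → □□(¬p1 ∧ ¬p3)), w0
2. □(¬p1 ∧ ¬p3), w0   [¬→-rule on 1]
3. ¬□□(¬p1 ∧ ¬p3), w0   [¬→-rule on 1]
4. ¬p1 ∧ ¬p3, w0   [□-rule on 2 via w0Rw0]
5. ¬p1, w0   [∧-rule on 4]
6. ¬p3, w0   [∧-rule on 4]
7. ¬□(¬p1 ∧ ¬p3), w1   [¬□-rule on 3: fresh world w1, w0Rw1]
8. ¬p1 ∧ ¬p3, w1   [□-rule on 2 via w0Rw1]
9. ¬p1, w1   [∧-rule on 8]
10. ¬p3, w1   [∧-rule on 8]
11. ¬(¬p1 ∧ ¬p3), w2   [¬□-rule on 7: fresh world w2, w1Rw2]
12. ¬p1 ∧ ¬p3, w2   [□-rule on 2 via w0Rw2]
13. ¬p1, w2   [∧-rule on 12]
14. ¬p3, w2   [∧-rule on 12]
15. p3, w2   [¬∧-rule on 11 (branches; this branch)]
Accessibility: w0Rw0, w0Rw1, w0Rw2, w1Rw0, w1Rw1, w1Rw2, w2Rw0, w2Rw1, w2Rw2
Branch closes: p3 and ¬p3 both at w2.
Every branch of the negation's tableau closes; the branch above is one of them.

Yes, valid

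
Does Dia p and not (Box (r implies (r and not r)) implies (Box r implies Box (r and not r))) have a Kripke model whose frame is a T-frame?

1. Dia p and not (Box (r implies (r and not r)) implies (Box r implies Box (r and not r))), 0
2. Dia p, 0
3. not (Box (r implies (r and not r)) implies (Box r implies Box (r and not r))), 0
4. Box (r implies (r and not r)), 0
5. not (Box r implies Box (r and not r)), 0
6. Box r, 0
7. not Box (r and not r), 0
8. r implies (r and not r), 0
9. r, 0
10. r and not r, 0
11. not r, 0
Accessibility: 0R0
Branch closes: r and not r both at 0.
(One branch shown.) All branches close.

Unsatisfiable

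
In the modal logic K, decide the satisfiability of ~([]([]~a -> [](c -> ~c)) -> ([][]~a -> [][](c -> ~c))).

1. ~([]([]~a -> [](c -> ~c)) -> ([][]~a -> [][](c -> ~c))), w0
2. []([]~a -> [](c -> ~c)), w0   [~->-rule on 1]
3. ~([][]~a -> [][](c -> ~c)), w0   [~->-rule on 1]
4. [][]~a, w0   [~->-rule on 3]
5. ~[][](c -> ~c), w0   [~->-rule on 3]
6. ~[](c -> ~c), w1   [~[]-rule on 5: fresh world w1, w0Rw1]
7. []~a -> [](c -> ~c), w1   [[]-rule on 2 via w0Rw1]
8. []~a, w1   [[]-rule on 4 via w0Rw1]
9. ~[]~a, w1   [->-rule on 7 (branches; this branch)]
10. ~(c -> ~c), w2   [~[]-rule on 6: fresh world w2, w1Rw2]
11. c, w2   [~->-rule on 10]
12. ~a, w2   [[]-rule on 8 via w1Rw2]
13. a, w3   [~[]-rule on 9: fresh world w3, w1Rw3]
14. ~a, w3   [[]-rule on 8 via w1Rw3]
Accessibility: w0Rw1, w1Rw2, w1Rw3
Branch closes: a and ~a both at w3.
(One branch shown.) All branches close.

No, unsatisfiable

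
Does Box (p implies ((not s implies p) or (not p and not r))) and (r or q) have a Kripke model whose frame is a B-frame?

1. Box (p implies ((not s implies p) or (not p and not r))) and (r or q), 0
2. Box (p implies ((not s implies p) or (not p and not r))), 0
3. r or q, 0
4. p implies ((not s implies p) or (not p and not r)), 0
5. q, 0
6. (not s implies p) or (not p and not r), 0
7. not p and not r, 0
8. not p, 0
9. not r, 0
Accessibility: 0R0

Satisfiable (open branch found)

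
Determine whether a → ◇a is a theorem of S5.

Valid

Tableau for the negation ¬(a → ◇a):
1. ¬(a → ◇a), w0
2. a, w0   [¬→-rule on 1]
3. ¬◇a, w0   [¬→-rule on 1]
4. ¬a, w0   [¬◇-rule on 3 via w0Rw0]
Accessibility: w0Rw0
Branch closes: a and ¬a both at w0.
All branches of the negation close; one closing branch shown above.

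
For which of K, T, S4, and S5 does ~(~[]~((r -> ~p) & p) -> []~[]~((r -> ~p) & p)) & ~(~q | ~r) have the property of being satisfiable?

S4-tableau for the formula:
1. ~(~[]~((r -> ~p) & p) -> []~[]~((r -> ~p) & p)) & ~(~q | ~r), 0
2. ~(~[]~((r -> ~p) & p) -> []~[]~((r -> ~p) & p)), 0
3. ~(~q | ~r), 0
4. ~[]~((r -> ~p) & p), 0
5. ~[]~[]~((r -> ~p) & p), 0
6. q, 0
7. r, 0
8. (r -> ~p) & p, 1
9. r -> ~p, 1
10. p, 1
11. ~r, 1
12. []~((r -> ~p) & p), 2
13. ~((r -> ~p) & p), 2
14. ~p, 2
Accessibility: 0R0, 0R1, 0R2, 1R1, 2R2
Complete open branch: satisfiable in S4, hence also in K, T (this S4-model is also a K-model and a T-model).
S5-tableau for the formula:
1. ~(~[]~((r -> ~p) & p) -> []~[]~((r -> ~p) & p)) & ~(~q | ~r), 0
2. ~(~[]~((r -> ~p) & p) -> []~[]~((r -> ~p) & p)), 0
3. ~(~q | ~r), 0
4. ~[]~((r -> ~p) & p), 0
5. ~[]~[]~((r -> ~p) & p), 0
6. q, 0
7. r, 0
8. (r -> ~p) & p, 1
9. r -> ~p, 1
10. p, 1
11. ~r, 1
12. []~((r -> ~p) & p), 2
13. ~((r -> ~p) & p), 0
14. ~((r -> ~p) & p), 1
15. ~((r -> ~p) & p), 2
16. ~(r -> ~p), 0
17. p, 0
18. ~(r -> ~p), 1
19. r, 1
Accessibility: 0R0, 0R1, 0R2, 1R0, 1R1, 1R2, 2R0, 2R1, 2R2
Branch closes: r and ~r both at 1.
Every branch closes (one shown): unsatisfiable in S5.

K, T, S4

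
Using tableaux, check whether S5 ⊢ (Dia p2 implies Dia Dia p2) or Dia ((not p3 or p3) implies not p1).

Yes, valid

Tableau for the negation not ((Dia p2 implies Dia Dia p2) or Dia ((not p3 or p3) implies not p1)):
1. not ((Dia p2 implies Dia Dia p2) or Dia ((not p3 or p3) implies not p1)), 0
2. not (Dia p2 implies Dia Dia p2), 0   [neg-or-rule on 1]
3. not Dia ((not p3 or p3) implies not p1), 0   [neg-or-rule on 1]
4. Dia p2, 0   [neg-implies-rule on 2]
5. not Dia Dia p2, 0   [neg-implies-rule on 2]
6. not ((not p3 or p3) implies not p1), 0   [neg-Dia-rule on 3 via 0R0]
7. not p3 or p3, 0   [neg-implies-rule on 6]
8. p1, 0   [neg-implies-rule on 6]
9. not Dia p2, 0   [neg-Dia-rule on 5 via 0R0]
10. not p2, 0   [neg-Dia-rule on 9 via 0R0]
11. p3, 0   [or-rule on 7 (branches; this branch)]
12. p2, 1   [Dia-rule on 4: fresh world 1, 0R1]
13. not ((not p3 or p3) implies not p1), 1   [neg-Dia-rule on 3 via 0R1]
14. not p3 or p3, 1   [neg-implies-rule on 13]
15. p1, 1   [neg-implies-rule on 13]
16. not Dia p2, 1   [neg-Dia-rule on 5 via 0R1]
17. not p2, 1   [neg-Dia-rule on 9 via 0R1]
Accessibility: 0R0, 0R1, 1R0, 1R1
Branch closes: p2 and not p2 both at 1.
Every branch of the negation's tableau closes; the branch above is one of them.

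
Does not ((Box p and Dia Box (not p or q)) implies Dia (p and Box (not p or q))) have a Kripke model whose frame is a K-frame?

1. not ((Box p and Dia Box (not p or q)) implies Dia (p and Box (not p or q))), u
2. Box p and Dia Box (not p or q), u   [neg-implies-rule on 1]
3. not Dia (p and Box (not p or q)), u   [neg-implies-rule on 1]
4. Box p, u   [and-rule on 2]
5. Dia Box (not p or q), u   [and-rule on 2]
6. Box (not p or q), v   [Dia-rule on 5: fresh world v, uRv]
7. not (p and Box (not p or q)), v   [neg-Dia-rule on 3 via uRv]
8. p, v   [Box-rule on 4 via uRv]
9. not Box (not p or q), v   [neg-and-rule on 7 (branches; this branch)]
10. not (not p or q), w   [neg-Box-rule on 9: fresh world w, vRw]
11. p, w   [neg-or-rule on 10]
12. not q, w   [neg-or-rule on 10]
13. not p or q, w   [Box-rule on 6 via vRw]
14. q, w   [or-rule on 13 (branches; this branch)]
Accessibility: uRv, vRw
Branch closes: q and not q both at w.
Every branch closes; the branch above is one of them.

Unsatisfiable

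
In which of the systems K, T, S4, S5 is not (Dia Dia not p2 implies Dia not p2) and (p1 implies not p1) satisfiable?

T-tableau for the formula:
1. not (Dia Dia not p2 implies Dia not p2) and (p1 implies not p1), w0
2. not (Dia Dia not p2 implies Dia not p2), w0
3. p1 implies not p1, w0
4. Dia Dia not p2, w0
5. not Dia not p2, w0
6. p2, w0
7. not p1, w0
8. Dia not p2, w1
9. p2, w1
10. not p2, w2
Accessibility: w0Rw0, w0Rw1, w1Rw1, w1Rw2, w2Rw2
Complete open branch: satisfiable in T, hence also in K (this T-model is also a K-model).
S4-tableau for the formula:
1. not (Dia Dia not p2 implies Dia not p2) and (p1 implies not p1), w0
2. not (Dia Dia not p2 implies Dia not p2), w0
3. p1 implies not p1, w0
4. Dia Dia not p2, w0
5. not Dia not p2, w0
6. p2, w0
7. not p1, w0
8. Dia not p2, w1
9. p2, w1
10. not p2, w2
11. p2, w2
Accessibility: w0Rw0, w0Rw1, w0Rw2, w1Rw1, w1Rw2, w2Rw2
Branch closes: p2 and not p2 both at w2.
Every branch closes (one shown): unsatisfiable in S4, hence also in S5 (every S5-frame is an S4-frame).

K, T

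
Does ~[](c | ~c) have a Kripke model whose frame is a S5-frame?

Unsatisfiable (every branch closes)

1. ~[](c | ~c), u
2. ~(c | ~c), v
3. ~c, v
4. c, v
Accessibility: uRu, uRv, vRu, vRv
Branch closes: c and ~c both at v.
All branches of the tableau close; one closing branch shown above.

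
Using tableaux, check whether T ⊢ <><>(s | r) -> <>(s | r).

Tableau for the negation ~(<><>(s | r) -> <>(s | r)):
1. ~(<><>(s | r) -> <>(s | r)), u
2. <><>(s | r), u   [~->-rule on 1]
3. ~<>(s | r), u   [~->-rule on 1]
4. ~(s | r), u   [~<>-rule on 3 via uRu]
5. ~s, u   [~|-rule on 4]
6. ~r, u   [~|-rule on 4]
7. <>(s | r), v   [<>-rule on 2: fresh world v, uRv]
8. ~(s | r), v   [~<>-rule on 3 via uRv]
9. ~s, v   [~|-rule on 8]
10. ~r, v   [~|-rule on 8]
11. s | r, w   [<>-rule on 7: fresh world w, vRw]
12. r, w   [|-rule on 11 (branches; this branch)]
Accessibility: uRu, uRv, vRv, vRw, wRw
The negation has an open branch (countermodel exists).

Invalid (countermodel exists)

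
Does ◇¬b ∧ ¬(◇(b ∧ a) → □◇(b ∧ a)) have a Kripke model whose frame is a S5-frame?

1. ◇¬b ∧ ¬(◇(b ∧ a) → □◇(b ∧ a)), w0
2. ◇¬b, w0   [∧-rule on 1]
3. ¬(◇(b ∧ a) → □◇(b ∧ a)), w0   [∧-rule on 1]
4. ◇(b ∧ a), w0   [¬→-rule on 3]
5. ¬□◇(b ∧ a), w0   [¬→-rule on 3]
6. ¬b, w1   [◇-rule on 2: fresh world w1, w0Rw1]
7. b ∧ a, w2   [◇-rule on 4: fresh world w2, w0Rw2]
8. b, w2   [∧-rule on 7]
9. a, w2   [∧-rule on 7]
10. ¬◇(b ∧ a), w3   [¬□-rule on 5: fresh world w3, w0Rw3]
11. ¬(b ∧ a), w0   [¬◇-rule on 10 via w3Rw0]
12. ¬(b ∧ a), w1   [¬◇-rule on 10 via w3Rw1]
13. ¬(b ∧ a), w2   [¬◇-rule on 10 via w3Rw2]
14. ¬(b ∧ a), w3   [¬◇-rule on 10 via w3Rw3]
15. ¬a, w0   [¬∧-rule on 11 (branches; this branch)]
16. ¬a, w1   [¬∧-rule on 12 (branches; this branch)]
17. ¬a, w2   [¬∧-rule on 13 (branches; this branch)]
Accessibility: w0Rw0, w0Rw1, w0Rw2, w0Rw3, w1Rw0, w1Rw1, w1Rw2, w1Rw3, w2Rw0, w2Rw1, w2Rw2, w2Rw3, w3Rw0, w3Rw1, w3Rw2, w3Rw3
Branch closes: a and ¬a both at w2.
Every branch closes; the branch above is one of them.

Unsatisfiable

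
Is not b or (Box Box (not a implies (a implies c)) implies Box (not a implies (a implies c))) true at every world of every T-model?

Valid in T

Tableau for the negation not (not b or (Box Box (not a implies (a implies c)) implies Box (not a implies (a implies c)))):
1. not (not b or (Box Box (not a implies (a implies c)) implies Box (not a implies (a implies c)))), 0
2. b, 0
3. not (Box Box (not a implies (a implies c)) implies Box (not a implies (a implies c))), 0
4. Box Box (not a implies (a implies c)), 0
5. not Box (not a implies (a implies c)), 0
6. Box (not a implies (a implies c)), 0
7. not a implies (a implies c), 0
8. a implies c, 0
9. c, 0
10. not (not a implies (a implies c)), 1
11. not a, 1
12. not (a implies c), 1
13. a, 1
14. not c, 1
Accessibility: 0R0, 0R1, 1R1
Branch closes: a and not a both at 1.
All branches of the negation close; one closing branch shown above.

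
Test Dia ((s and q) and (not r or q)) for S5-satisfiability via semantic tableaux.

1. Dia ((s and q) and (not r or q)), 0
2. (s and q) and (not r or q), 1
3. s and q, 1
4. not r or q, 1
5. s, 1
6. q, 1
Accessibility: 0R0, 0R1, 1R0, 1R1

Satisfiable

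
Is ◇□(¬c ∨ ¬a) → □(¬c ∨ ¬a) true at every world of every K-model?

Tableau for the negation ¬(◇□(¬c ∨ ¬a) → □(¬c ∨ ¬a)):
1. ¬(◇□(¬c ∨ ¬a) → □(¬c ∨ ¬a)), 0
2. ◇□(¬c ∨ ¬a), 0   [¬→-rule on 1]
3. ¬□(¬c ∨ ¬a), 0   [¬→-rule on 1]
4. □(¬c ∨ ¬a), 1   [◇-rule on 2: fresh world 1, 0R1]
5. ¬(¬c ∨ ¬a), 2   [¬□-rule on 3: fresh world 2, 0R2]
6. c, 2   [¬∨-rule on 5]
7. a, 2   [¬∨-rule on 5]
Accessibility: 0R1, 0R2
The negation has an open branch (countermodel exists).

Not valid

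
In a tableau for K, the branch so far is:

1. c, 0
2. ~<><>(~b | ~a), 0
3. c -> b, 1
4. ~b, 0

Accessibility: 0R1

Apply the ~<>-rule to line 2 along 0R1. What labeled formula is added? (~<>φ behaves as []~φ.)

~<>(~b | ~a), 1

~<>φ behaves as []~φ: propagate the negated body to each accessible world.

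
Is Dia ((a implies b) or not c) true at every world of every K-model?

No, not valid

Tableau for the negation not Dia ((a implies b) or not c):
1. not Dia ((a implies b) or not c), u
The negation has an open branch (countermodel exists).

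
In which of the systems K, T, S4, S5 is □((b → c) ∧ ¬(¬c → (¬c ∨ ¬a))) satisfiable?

K-tableau for the formula:
1. □((b → c) ∧ ¬(¬c → (¬c ∨ ¬a))), 0
Complete open branch: satisfiable in K.
T-tableau for the formula:
1. □((b → c) ∧ ¬(¬c → (¬c ∨ ¬a))), 0
2. (b → c) ∧ ¬(¬c → (¬c ∨ ¬a)), 0   [□-rule on 1 via 0R0]
3. b → c, 0   [∧-rule on 2]
4. ¬(¬c → (¬c ∨ ¬a)), 0   [∧-rule on 2]
5. ¬c, 0   [¬→-rule on 4]
6. ¬(¬c ∨ ¬a), 0   [¬→-rule on 4]
7. c, 0   [¬∨-rule on 6]
8. a, 0   [¬∨-rule on 6]
Accessibility: 0R0
Branch closes: c and ¬c both at 0.
Every branch closes (one shown): unsatisfiable in T, hence also in S4, S5 (every S4/S5-frame is a T-frame).

K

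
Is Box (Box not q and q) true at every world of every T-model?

Tableau for the negation not Box (Box not q and q):
1. not Box (Box not q and q), 0
2. not (Box not q and q), 1
3. not q, 1
Accessibility: 0R0, 0R1, 1R1
The negation has an open branch (countermodel exists).

No, not valid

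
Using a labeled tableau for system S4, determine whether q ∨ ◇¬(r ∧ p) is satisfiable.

Satisfiable (open branch found)

1. q ∨ ◇¬(r ∧ p), u
2. ◇¬(r ∧ p), u
3. ¬(r ∧ p), v
4. ¬p, v
Accessibility: uRu, uRv, vRv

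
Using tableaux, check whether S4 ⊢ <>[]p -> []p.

Tableau for the negation ~(<>[]p -> []p):
1. ~(<>[]p -> []p), u
2. <>[]p, u   [~->-rule on 1]
3. ~[]p, u   [~->-rule on 1]
4. []p, v   [<>-rule on 2: fresh world v, uRv]
5. p, v   [[]-rule on 4 via vRv]
6. ~p, w   [~[]-rule on 3: fresh world w, uRw]
Accessibility: uRu, uRv, uRw, vRv, wRw
The negation has an open branch (countermodel exists).

Not valid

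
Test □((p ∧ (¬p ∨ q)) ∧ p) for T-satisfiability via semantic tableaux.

Satisfiable (open branch found)

1. □((p ∧ (¬p ∨ q)) ∧ p), u
2. (p ∧ (¬p ∨ q)) ∧ p, u
3. p ∧ (¬p ∨ q), u
4. p, u
5. ¬p ∨ q, u
6. q, u
Accessibility: uRu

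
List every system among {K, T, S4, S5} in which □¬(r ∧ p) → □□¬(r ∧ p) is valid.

T-tableau for the negation ¬(□¬(r ∧ p) → □□¬(r ∧ p)):
1. ¬(□¬(r ∧ p) → □□¬(r ∧ p)), 0
2. □¬(r ∧ p), 0
3. ¬□□¬(r ∧ p), 0
4. ¬(r ∧ p), 0
5. ¬p, 0
6. ¬□¬(r ∧ p), 1
7. ¬(r ∧ p), 1
8. ¬p, 1
9. r ∧ p, 2
10. r, 2
11. p, 2
Accessibility: 0R0, 0R1, 1R1, 1R2, 2R2
Complete open branch: countermodel on a T-frame, so not valid in T, nor in K (the same frame is also a K-frame).
S4-tableau for the negation ¬(□¬(r ∧ p) → □□¬(r ∧ p)):
1. ¬(□¬(r ∧ p) → □□¬(r ∧ p)), 0
2. □¬(r ∧ p), 0
3. ¬□□¬(r ∧ p), 0
4. ¬(r ∧ p), 0
5. ¬p, 0
6. ¬□¬(r ∧ p), 1
7. ¬(r ∧ p), 1
8. ¬p, 1
9. r ∧ p, 2
10. r, 2
11. p, 2
12. ¬(r ∧ p), 2
13. ¬p, 2
Accessibility: 0R0, 0R1, 0R2, 1R1, 1R2, 2R2
Branch closes: p and ¬p both at 2.
Every branch closes (one shown): valid in S4, hence also in S5 (every theorem of S4 is a theorem of S5).

S4, S5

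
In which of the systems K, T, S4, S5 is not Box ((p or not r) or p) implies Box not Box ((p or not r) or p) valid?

S5

S5-tableau for the negation not (not Box ((p or not r) or p) implies Box not Box ((p or not r) or p)):
1. not (not Box ((p or not r) or p) implies Box not Box ((p or not r) or p)), w0
2. not Box ((p or not r) or p), w0
3. not Box not Box ((p or not r) or p), w0
4. not ((p or not r) or p), w1
5. not (p or not r), w1
6. not p, w1
7. r, w1
8. Box ((p or not r) or p), w2
9. (p or not r) or p, w0
10. (p or not r) or p, w1
11. (p or not r) or p, w2
12. p or not r, w0
13. p or not r, w1
14. p, w2
15. not r, w0
16. not r, w1
Accessibility: w0Rw0, w0Rw1, w0Rw2, w1Rw0, w1Rw1, w1Rw2, w2Rw0, w2Rw1, w2Rw2
Branch closes: r and not r both at w1.
Every branch closes (one shown): valid in S5.
S4-tableau for the negation not (not Box ((p or not r) or p) implies Box not Box ((p or not r) or p)):
1. not (not Box ((p or not r) or p) implies Box not Box ((p or not r) or p)), w0
2. not Box ((p or not r) or p), w0
3. not Box not Box ((p or not r) or p), w0
4. not ((p or not r) or p), w1
5. not (p or not r), w1
6. not p, w1
7. r, w1
8. Box ((p or not r) or p), w2
9. (p or not r) or p, w2
10. p, w2
Accessibility: w0Rw0, w0Rw1, w0Rw2, w1Rw1, w2Rw2
Complete open branch: countermodel on an S4-frame, so not valid in S4, nor in K, T (the same frame is also a K-frame and a T-frame).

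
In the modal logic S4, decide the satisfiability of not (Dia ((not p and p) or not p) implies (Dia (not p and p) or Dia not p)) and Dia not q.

Unsatisfiable

1. not (Dia ((not p and p) or not p) implies (Dia (not p and p) or Dia not p)) and Dia not q, w0
2. not (Dia ((not p and p) or not p) implies (Dia (not p and p) or Dia not p)), w0
3. Dia not q, w0
4. Dia ((not p and p) or not p), w0
5. not (Dia (not p and p) or Dia not p), w0
6. not Dia (not p and p), w0
7. not Dia not p, w0
8. not (not p and p), w0
9. p, w0
10. not q, w1
11. not (not p and p), w1
12. p, w1
13. (not p and p) or not p, w2
14. not (not p and p), w2
15. p, w2
16. not p and p, w2
17. not p, w2
Accessibility: w0Rw0, w0Rw1, w0Rw2, w1Rw1, w2Rw2
Branch closes: p and not p both at w2.
Every branch closes; the branch above is one of them.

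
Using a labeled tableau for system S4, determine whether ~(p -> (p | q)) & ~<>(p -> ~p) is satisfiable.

1. ~(p -> (p | q)) & ~<>(p -> ~p), 0
2. ~(p -> (p | q)), 0   [&-rule on 1]
3. ~<>(p -> ~p), 0   [&-rule on 1]
4. p, 0   [~->-rule on 2]
5. ~(p | q), 0   [~->-rule on 2]
6. ~p, 0   [~|-rule on 5]
7. ~q, 0   [~|-rule on 5]
Accessibility: 0R0
Branch closes: p and ~p both at 0.
(One branch shown.) All branches close.

Unsatisfiable (every branch closes)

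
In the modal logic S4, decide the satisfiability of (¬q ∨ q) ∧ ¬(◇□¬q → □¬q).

1. (¬q ∨ q) ∧ ¬(◇□¬q → □¬q), u
2. ¬q ∨ q, u   [∧-rule on 1]
3. ¬(◇□¬q → □¬q), u   [∧-rule on 1]
4. ◇□¬q, u   [¬→-rule on 3]
5. ¬□¬q, u   [¬→-rule on 3]
6. q, u   [∨-rule on 2 (branches; this branch)]
7. □¬q, v   [◇-rule on 4: fresh world v, uRv]
8. ¬q, v   [□-rule on 7 via vRv]
9. q, w   [¬□-rule on 5: fresh world w, uRw]
Accessibility: uRu, uRv, uRw, vRv, wRw

Yes, satisfiable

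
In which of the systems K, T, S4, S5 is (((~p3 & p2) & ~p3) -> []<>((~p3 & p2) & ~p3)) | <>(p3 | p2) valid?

T, S4, S5

T-tableau for the negation ~((((~p3 & p2) & ~p3) -> []<>((~p3 & p2) & ~p3)) | <>(p3 | p2)):
1. ~((((~p3 & p2) & ~p3) -> []<>((~p3 & p2) & ~p3)) | <>(p3 | p2)), u
2. ~(((~p3 & p2) & ~p3) -> []<>((~p3 & p2) & ~p3)), u   [~|-rule on 1]
3. ~<>(p3 | p2), u   [~|-rule on 1]
4. (~p3 & p2) & ~p3, u   [~->-rule on 2]
5. ~[]<>((~p3 & p2) & ~p3), u   [~->-rule on 2]
6. ~p3 & p2, u   [&-rule on 4]
7. ~p3, u   [&-rule on 4]
8. p2, u   [&-rule on 6]
9. ~(p3 | p2), u   [~<>-rule on 3 via uRu]
10. ~p2, u   [~|-rule on 9]
Accessibility: uRu
Branch closes: p2 and ~p2 both at u.
Every branch closes (one shown): valid in T, hence also in S4, S5 (every theorem of T is a theorem of S4 and S5).
K-tableau for the negation ~((((~p3 & p2) & ~p3) -> []<>((~p3 & p2) & ~p3)) | <>(p3 | p2)):
1. ~((((~p3 & p2) & ~p3) -> []<>((~p3 & p2) & ~p3)) | <>(p3 | p2)), u
2. ~(((~p3 & p2) & ~p3) -> []<>((~p3 & p2) & ~p3)), u   [~|-rule on 1]
3. ~<>(p3 | p2), u   [~|-rule on 1]
4. (~p3 & p2) & ~p3, u   [~->-rule on 2]
5. ~[]<>((~p3 & p2) & ~p3), u   [~->-rule on 2]
6. ~p3 & p2, u   [&-rule on 4]
7. ~p3, u   [&-rule on 4]
8. p2, u   [&-rule on 6]
9. ~<>((~p3 & p2) & ~p3), v   [~[]-rule on 5: fresh world v, uRv]
10. ~(p3 | p2), v   [~<>-rule on 3 via uRv]
11. ~p3, v   [~|-rule on 10]
12. ~p2, v   [~|-rule on 10]
Accessibility: uRv
Complete open branch: countermodel on a K-frame, so not valid in K.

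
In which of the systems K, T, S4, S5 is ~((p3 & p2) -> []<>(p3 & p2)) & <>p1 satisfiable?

S4-tableau for the formula:
1. ~((p3 & p2) -> []<>(p3 & p2)) & <>p1, w0
2. ~((p3 & p2) -> []<>(p3 & p2)), w0
3. <>p1, w0
4. p3 & p2, w0
5. ~[]<>(p3 & p2), w0
6. p3, w0
7. p2, w0
8. p1, w1
9. ~<>(p3 & p2), w2
10. ~(p3 & p2), w2
11. ~p2, w2
Accessibility: w0Rw0, w0Rw1, w0Rw2, w1Rw1, w2Rw2
Complete open branch: satisfiable in S4, hence also in K, T (this S4-model is also a K-model and a T-model).
S5-tableau for the formula:
1. ~((p3 & p2) -> []<>(p3 & p2)) & <>p1, w0
2. ~((p3 & p2) -> []<>(p3 & p2)), w0
3. <>p1, w0
4. p3 & p2, w0
5. ~[]<>(p3 & p2), w0
6. p3, w0
7. p2, w0
8. p1, w1
9. ~<>(p3 & p2), w2
10. ~(p3 & p2), w0
11. ~(p3 & p2), w1
12. ~(p3 & p2), w2
13. ~p2, w0
Accessibility: w0Rw0, w0Rw1, w0Rw2, w1Rw0, w1Rw1, w1Rw2, w2Rw0, w2Rw1, w2Rw2
Branch closes: p2 and ~p2 both at w0.
Every branch closes (one shown): unsatisfiable in S5.

K, T, S4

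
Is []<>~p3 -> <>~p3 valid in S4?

Yes, valid

Tableau for the negation ~([]<>~p3 -> <>~p3):
1. ~([]<>~p3 -> <>~p3), w0
2. []<>~p3, w0   [~->-rule on 1]
3. ~<>~p3, w0   [~->-rule on 1]
4. <>~p3, w0   [[]-rule on 2 via w0Rw0]
5. p3, w0   [~<>-rule on 3 via w0Rw0]
6. ~p3, w1   [<>-rule on 4: fresh world w1, w0Rw1]
7. <>~p3, w1   [[]-rule on 2 via w0Rw1]
8. p3, w1   [~<>-rule on 3 via w0Rw1]
Accessibility: w0Rw0, w0Rw1, w1Rw1
Branch closes: p3 and ~p3 both at w1.
All branches of the negation close; one closing branch shown above.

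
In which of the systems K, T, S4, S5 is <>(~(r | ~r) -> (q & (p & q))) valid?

T-tableau for the negation ~<>(~(r | ~r) -> (q & (p & q))):
1. ~<>(~(r | ~r) -> (q & (p & q))), w0
2. ~(~(r | ~r) -> (q & (p & q))), w0
3. ~(r | ~r), w0
4. ~(q & (p & q)), w0
5. ~r, w0
6. r, w0
Accessibility: w0Rw0
Branch closes: r and ~r both at w0.
Every branch closes (one shown): valid in T, hence also in S4, S5 (every theorem of T is a theorem of S4 and S5).
K-tableau for the negation ~<>(~(r | ~r) -> (q & (p & q))):
1. ~<>(~(r | ~r) -> (q & (p & q))), w0
Complete open branch: countermodel on a K-frame, so not valid in K.

T, S4, S5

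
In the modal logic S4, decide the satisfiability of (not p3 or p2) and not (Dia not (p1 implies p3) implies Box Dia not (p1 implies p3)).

1. (not p3 or p2) and not (Dia not (p1 implies p3) implies Box Dia not (p1 implies p3)), u
2. not p3 or p2, u
3. not (Dia not (p1 implies p3) implies Box Dia not (p1 implies p3)), u
4. Dia not (p1 implies p3), u
5. not Box Dia not (p1 implies p3), u
6. p2, u
7. not (p1 implies p3), v
8. p1, v
9. not p3, v
10. not Dia not (p1 implies p3), w
11. p1 implies p3, w
12. p3, w
Accessibility: uRu, uRv, uRw, vRv, wRw

Satisfiable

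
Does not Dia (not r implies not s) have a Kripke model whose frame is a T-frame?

Satisfiable (open branch found)

1. not Dia (not r implies not s), u
2. not (not r implies not s), u
3. not r, u
4. s, u
Accessibility: uRu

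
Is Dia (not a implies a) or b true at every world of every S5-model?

Tableau for the negation not (Dia (not a implies a) or b):
1. not (Dia (not a implies a) or b), w0
2. not Dia (not a implies a), w0
3. not b, w0
4. not (not a implies a), w0
5. not a, w0
Accessibility: w0Rw0
The negation has an open branch (countermodel exists).

Not valid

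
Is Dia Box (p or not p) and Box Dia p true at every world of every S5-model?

Tableau for the negation not (Dia Box (p or not p) and Box Dia p):
1. not (Dia Box (p or not p) and Box Dia p), w0
2. not Box Dia p, w0   [neg-and-rule on 1 (branches; this branch)]
3. not Dia p, w1   [neg-Box-rule on 2: fresh world w1, w0Rw1]
4. not p, w0   [neg-Dia-rule on 3 via w1Rw0]
5. not p, w1   [neg-Dia-rule on 3 via w1Rw1]
Accessibility: w0Rw0, w0Rw1, w1Rw0, w1Rw1
The negation has an open branch (countermodel exists).

No, not valid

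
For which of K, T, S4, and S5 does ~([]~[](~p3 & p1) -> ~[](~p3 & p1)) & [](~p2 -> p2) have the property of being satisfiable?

K

T-tableau for the formula:
1. ~([]~[](~p3 & p1) -> ~[](~p3 & p1)) & [](~p2 -> p2), u
2. ~([]~[](~p3 & p1) -> ~[](~p3 & p1)), u   [&-rule on 1]
3. [](~p2 -> p2), u   [&-rule on 1]
4. []~[](~p3 & p1), u   [~->-rule on 2]
5. [](~p3 & p1), u   [~->-rule on 2]
6. ~p2 -> p2, u   [[]-rule on 3 via uRu]
7. ~[](~p3 & p1), u   [[]-rule on 4 via uRu]
8. ~p3 & p1, u   [[]-rule on 5 via uRu]
9. ~p3, u   [&-rule on 8]
10. p1, u   [&-rule on 8]
11. p2, u   [->-rule on 6 (branches; this branch)]
12. ~(~p3 & p1), v   [~[]-rule on 7: fresh world v, uRv]
13. ~p2 -> p2, v   [[]-rule on 3 via uRv]
14. ~[](~p3 & p1), v   [[]-rule on 4 via uRv]
15. ~p3 & p1, v   [[]-rule on 5 via uRv]
16. ~p3, v   [&-rule on 15]
17. p1, v   [&-rule on 15]
18. ~p1, v   [~&-rule on 12 (branches; this branch)]
Accessibility: uRu, uRv, vRv
Branch closes: p1 and ~p1 both at v.
Every branch closes (one shown): unsatisfiable in T, hence also in S4, S5 (every S4/S5-frame is a T-frame).
K-tableau for the formula:
1. ~([]~[](~p3 & p1) -> ~[](~p3 & p1)) & [](~p2 -> p2), u
2. ~([]~[](~p3 & p1) -> ~[](~p3 & p1)), u   [&-rule on 1]
3. [](~p2 -> p2), u   [&-rule on 1]
4. []~[](~p3 & p1), u   [~->-rule on 2]
5. [](~p3 & p1), u   [~->-rule on 2]
Complete open branch: satisfiable in K.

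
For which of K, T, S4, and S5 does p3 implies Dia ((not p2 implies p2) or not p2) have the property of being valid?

K-tableau for the negation not (p3 implies Dia ((not p2 implies p2) or not p2)):
1. not (p3 implies Dia ((not p2 implies p2) or not p2)), 0
2. p3, 0
3. not Dia ((not p2 implies p2) or not p2), 0
Complete open branch: countermodel on a K-frame, so not valid in K.
T-tableau for the negation not (p3 implies Dia ((not p2 implies p2) or not p2)):
1. not (p3 implies Dia ((not p2 implies p2) or not p2)), 0
2. p3, 0
3. not Dia ((not p2 implies p2) or not p2), 0
4. not ((not p2 implies p2) or not p2), 0
5. not (not p2 implies p2), 0
6. p2, 0
7. not p2, 0
Accessibility: 0R0
Branch closes: p2 and not p2 both at 0.
Every branch closes (one shown): valid in T, hence also in S4, S5 (every theorem of T is a theorem of S4 and S5).

T, S4, S5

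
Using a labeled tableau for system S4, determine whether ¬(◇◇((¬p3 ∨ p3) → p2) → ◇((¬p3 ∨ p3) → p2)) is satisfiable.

1. ¬(◇◇((¬p3 ∨ p3) → p2) → ◇((¬p3 ∨ p3) → p2)), 0
2. ◇◇((¬p3 ∨ p3) → p2), 0
3. ¬◇((¬p3 ∨ p3) → p2), 0
4. ¬((¬p3 ∨ p3) → p2), 0
5. ¬p3 ∨ p3, 0
6. ¬p2, 0
7. p3, 0
8. ◇((¬p3 ∨ p3) → p2), 1
9. ¬((¬p3 ∨ p3) → p2), 1
10. ¬p3 ∨ p3, 1
11. ¬p2, 1
12. p3, 1
13. (¬p3 ∨ p3) → p2, 2
14. ¬((¬p3 ∨ p3) → p2), 2
15. ¬p3 ∨ p3, 2
16. ¬p2, 2
17. ¬(¬p3 ∨ p3), 2
18. p3, 2
19. ¬p3, 2
Accessibility: 0R0, 0R1, 0R2, 1R1, 1R2, 2R2
Branch closes: p3 and ¬p3 both at 2.
All branches of the tableau close; one closing branch shown above.

Unsatisfiable (every branch closes)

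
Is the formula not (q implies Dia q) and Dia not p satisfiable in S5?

1. not (q implies Dia q) and Dia not p, 0
2. not (q implies Dia q), 0
3. Dia not p, 0
4. q, 0
5. not Dia q, 0
6. not q, 0
Accessibility: 0R0
Branch closes: q and not q both at 0.
(One branch shown.) All branches close.

No, unsatisfiable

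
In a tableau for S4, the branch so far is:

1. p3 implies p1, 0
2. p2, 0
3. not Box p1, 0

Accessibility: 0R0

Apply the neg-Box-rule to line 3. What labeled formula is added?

a fresh world 1 with 0R1, and not p1 at 1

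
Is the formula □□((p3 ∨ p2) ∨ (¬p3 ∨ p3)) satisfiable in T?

Satisfiable (open branch found)

1. □□((p3 ∨ p2) ∨ (¬p3 ∨ p3)), u
2. □((p3 ∨ p2) ∨ (¬p3 ∨ p3)), u   [□-rule on 1 via uRu]
3. (p3 ∨ p2) ∨ (¬p3 ∨ p3), u   [□-rule on 2 via uRu]
4. ¬p3 ∨ p3, u   [∨-rule on 3 (branches; this branch)]
5. p3, u   [∨-rule on 4 (branches; this branch)]
Accessibility: uRu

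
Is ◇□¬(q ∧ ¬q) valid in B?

Valid

Tableau for the negation ¬◇□¬(q ∧ ¬q):
1. ¬◇□¬(q ∧ ¬q), u
2. ¬□¬(q ∧ ¬q), u   [¬◇-rule on 1 via uRu]
3. q ∧ ¬q, v   [¬□-rule on 2: fresh world v, uRv]
4. q, v   [∧-rule on 3]
5. ¬q, v   [∧-rule on 3]
Accessibility: uRu, uRv, vRu, vRv
Branch closes: q and ¬q both at v.
Every branch of the negation's tableau closes; the branch above is one of them.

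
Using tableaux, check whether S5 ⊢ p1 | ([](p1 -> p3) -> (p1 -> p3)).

Valid

Tableau for the negation ~(p1 | ([](p1 -> p3) -> (p1 -> p3))):
1. ~(p1 | ([](p1 -> p3) -> (p1 -> p3))), 0
2. ~p1, 0
3. ~([](p1 -> p3) -> (p1 -> p3)), 0
4. [](p1 -> p3), 0
5. ~(p1 -> p3), 0
6. p1, 0
7. ~p3, 0
Accessibility: 0R0
Branch closes: p1 and ~p1 both at 0.
Every branch of the negation's tableau closes; the branch above is one of them.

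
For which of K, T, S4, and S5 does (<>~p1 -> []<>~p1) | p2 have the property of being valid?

S5

S5-tableau for the negation ~((<>~p1 -> []<>~p1) | p2):
1. ~((<>~p1 -> []<>~p1) | p2), 0
2. ~(<>~p1 -> []<>~p1), 0   [~|-rule on 1]
3. ~p2, 0   [~|-rule on 1]
4. <>~p1, 0   [~->-rule on 2]
5. ~[]<>~p1, 0   [~->-rule on 2]
6. ~p1, 1   [<>-rule on 4: fresh world 1, 0R1]
7. ~<>~p1, 2   [~[]-rule on 5: fresh world 2, 0R2]
8. p1, 0   [~<>-rule on 7 via 2R0]
9. p1, 1   [~<>-rule on 7 via 2R1]
Accessibility: 0R0, 0R1, 0R2, 1R0, 1R1, 1R2, 2R0, 2R1, 2R2
Branch closes: p1 and ~p1 both at 1.
Every branch closes (one shown): valid in S5.
S4-tableau for the negation ~((<>~p1 -> []<>~p1) | p2):
1. ~((<>~p1 -> []<>~p1) | p2), 0
2. ~(<>~p1 -> []<>~p1), 0   [~|-rule on 1]
3. ~p2, 0   [~|-rule on 1]
4. <>~p1, 0   [~->-rule on 2]
5. ~[]<>~p1, 0   [~->-rule on 2]
6. ~p1, 1   [<>-rule on 4: fresh world 1, 0R1]
7. ~<>~p1, 2   [~[]-rule on 5: fresh world 2, 0R2]
8. p1, 2   [~<>-rule on 7 via 2R2]
Accessibility: 0R0, 0R1, 0R2, 1R1, 2R2
Complete open branch: countermodel on an S4-frame, so not valid in S4, nor in K, T (the same frame is also a K-frame and a T-frame).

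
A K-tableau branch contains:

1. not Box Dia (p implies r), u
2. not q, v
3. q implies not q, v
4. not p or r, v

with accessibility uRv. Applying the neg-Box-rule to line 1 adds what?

a fresh world w with uRw, and not Dia (p implies r) at w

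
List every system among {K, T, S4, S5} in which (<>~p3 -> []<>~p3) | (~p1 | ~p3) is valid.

S5

S5-tableau for the negation ~((<>~p3 -> []<>~p3) | (~p1 | ~p3)):
1. ~((<>~p3 -> []<>~p3) | (~p1 | ~p3)), w0
2. ~(<>~p3 -> []<>~p3), w0
3. ~(~p1 | ~p3), w0
4. <>~p3, w0
5. ~[]<>~p3, w0
6. p1, w0
7. p3, w0
8. ~p3, w1
9. ~<>~p3, w2
10. p3, w1
Accessibility: w0Rw0, w0Rw1, w0Rw2, w1Rw0, w1Rw1, w1Rw2, w2Rw0, w2Rw1, w2Rw2
Branch closes: p3 and ~p3 both at w1.
Every branch closes (one shown): valid in S5.
S4-tableau for the negation ~((<>~p3 -> []<>~p3) | (~p1 | ~p3)):
1. ~((<>~p3 -> []<>~p3) | (~p1 | ~p3)), w0
2. ~(<>~p3 -> []<>~p3), w0
3. ~(~p1 | ~p3), w0
4. <>~p3, w0
5. ~[]<>~p3, w0
6. p1, w0
7. p3, w0
8. ~p3, w1
9. ~<>~p3, w2
10. p3, w2
Accessibility: w0Rw0, w0Rw1, w0Rw2, w1Rw1, w2Rw2
Complete open branch: countermodel on an S4-frame, so not valid in S4, nor in K, T (the same frame is also a K-frame and a T-frame).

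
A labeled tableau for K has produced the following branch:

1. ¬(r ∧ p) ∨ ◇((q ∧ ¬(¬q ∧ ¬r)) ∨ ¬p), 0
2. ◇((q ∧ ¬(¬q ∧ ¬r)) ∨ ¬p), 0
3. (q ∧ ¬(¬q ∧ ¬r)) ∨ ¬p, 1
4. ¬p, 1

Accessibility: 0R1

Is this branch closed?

Open

No atom appears with both signs at the same world.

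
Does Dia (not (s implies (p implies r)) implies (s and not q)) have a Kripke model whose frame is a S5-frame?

1. Dia (not (s implies (p implies r)) implies (s and not q)), u
2. not (s implies (p implies r)) implies (s and not q), v   [Dia-rule on 1: fresh world v, uRv]
3. s and not q, v   [implies-rule on 2 (branches; this branch)]
4. s, v   [and-rule on 3]
5. not q, v   [and-rule on 3]
Accessibility: uRu, uRv, vRu, vRv

Satisfiable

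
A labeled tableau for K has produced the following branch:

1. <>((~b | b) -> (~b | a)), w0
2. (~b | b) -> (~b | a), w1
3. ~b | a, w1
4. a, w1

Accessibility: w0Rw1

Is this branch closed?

No, open

No world carries both an atom and its negation.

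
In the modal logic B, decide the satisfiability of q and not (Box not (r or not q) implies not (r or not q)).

1. q and not (Box not (r or not q) implies not (r or not q)), 0
2. q, 0
3. not (Box not (r or not q) implies not (r or not q)), 0
4. Box not (r or not q), 0
5. r or not q, 0
6. not (r or not q), 0
7. not r, 0
8. not q, 0
Accessibility: 0R0
Branch closes: q and not q both at 0.
Every branch closes; the branch above is one of them.

Unsatisfiable (every branch closes)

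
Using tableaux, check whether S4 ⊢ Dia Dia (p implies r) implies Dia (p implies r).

Valid in S4

Tableau for the negation not (Dia Dia (p implies r) implies Dia (p implies r)):
1. not (Dia Dia (p implies r) implies Dia (p implies r)), u
2. Dia Dia (p implies r), u
3. not Dia (p implies r), u
4. not (p implies r), u
5. p, u
6. not r, u
7. Dia (p implies r), v
8. not (p implies r), v
9. p, v
10. not r, v
11. p implies r, w
12. not (p implies r), w
13. p, w
14. not r, w
15. r, w
Accessibility: uRu, uRv, uRw, vRv, vRw, wRw
Branch closes: r and not r both at w.
All branches of the negation close; one closing branch shown above.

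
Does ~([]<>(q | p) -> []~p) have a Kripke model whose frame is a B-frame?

1. ~([]<>(q | p) -> []~p), 0
2. []<>(q | p), 0   [~->-rule on 1]
3. ~[]~p, 0   [~->-rule on 1]
4. <>(q | p), 0   [[]-rule on 2 via 0R0]
5. p, 1   [~[]-rule on 3: fresh world 1, 0R1]
6. <>(q | p), 1   [[]-rule on 2 via 0R1]
7. q | p, 2   [<>-rule on 4: fresh world 2, 0R2]
8. <>(q | p), 2   [[]-rule on 2 via 0R2]
9. p, 2   [|-rule on 7 (branches; this branch)]
10. q | p, 3   [<>-rule on 6: fresh world 3, 1R3]
11. p, 3   [|-rule on 10 (branches; this branch)]
12. q | p, 4   [<>-rule on 8: fresh world 4, 2R4]
13. p, 4   [|-rule on 12 (branches; this branch)]
Accessibility: 0R0, 0R1, 0R2, 1R0, 1R1, 1R3, 2R0, 2R2, 2R4, 3R1, 3R3, 4R2, 4R4

Yes, satisfiable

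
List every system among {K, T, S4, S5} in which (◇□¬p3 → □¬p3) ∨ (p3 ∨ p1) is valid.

S5-tableau for the negation ¬((◇□¬p3 → □¬p3) ∨ (p3 ∨ p1)):
1. ¬((◇□¬p3 → □¬p3) ∨ (p3 ∨ p1)), w0
2. ¬(◇□¬p3 → □¬p3), w0   [¬∨-rule on 1]
3. ¬(p3 ∨ p1), w0   [¬∨-rule on 1]
4. ◇□¬p3, w0   [¬→-rule on 2]
5. ¬□¬p3, w0   [¬→-rule on 2]
6. ¬p3, w0   [¬∨-rule on 3]
7. ¬p1, w0   [¬∨-rule on 3]
8. □¬p3, w1   [◇-rule on 4: fresh world w1, w0Rw1]
9. ¬p3, w1   [□-rule on 8 via w1Rw1]
10. p3, w2   [¬□-rule on 5: fresh world w2, w0Rw2]
11. ¬p3, w2   [□-rule on 8 via w1Rw2]
Accessibility: w0Rw0, w0Rw1, w0Rw2, w1Rw0, w1Rw1, w1Rw2, w2Rw0, w2Rw1, w2Rw2
Branch closes: p3 and ¬p3 both at w2.
Every branch closes (one shown): valid in S5.
S4-tableau for the negation ¬((◇□¬p3 → □¬p3) ∨ (p3 ∨ p1)):
1. ¬((◇□¬p3 → □¬p3) ∨ (p3 ∨ p1)), w0
2. ¬(◇□¬p3 → □¬p3), w0   [¬∨-rule on 1]
3. ¬(p3 ∨ p1), w0   [¬∨-rule on 1]
4. ◇□¬p3, w0   [¬→-rule on 2]
5. ¬□¬p3, w0   [¬→-rule on 2]
6. ¬p3, w0   [¬∨-rule on 3]
7. ¬p1, w0   [¬∨-rule on 3]
8. □¬p3, w1   [◇-rule on 4: fresh world w1, w0Rw1]
9. ¬p3, w1   [□-rule on 8 via w1Rw1]
10. p3, w2   [¬□-rule on 5: fresh world w2, w0Rw2]
Accessibility: w0Rw0, w0Rw1, w0Rw2, w1Rw1, w2Rw2
Complete open branch: countermodel on an S4-frame, so not valid in S4, nor in K, T (the same frame is also a K-frame and a T-frame).

S5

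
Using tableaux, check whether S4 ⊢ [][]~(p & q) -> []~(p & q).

Yes, valid

Tableau for the negation ~([][]~(p & q) -> []~(p & q)):
1. ~([][]~(p & q) -> []~(p & q)), u
2. [][]~(p & q), u   [~->-rule on 1]
3. ~[]~(p & q), u   [~->-rule on 1]
4. []~(p & q), u   [[]-rule on 2 via uRu]
5. ~(p & q), u   [[]-rule on 4 via uRu]
6. ~q, u   [~&-rule on 5 (branches; this branch)]
7. p & q, v   [~[]-rule on 3: fresh world v, uRv]
8. p, v   [&-rule on 7]
9. q, v   [&-rule on 7]
10. []~(p & q), v   [[]-rule on 2 via uRv]
11. ~(p & q), v   [[]-rule on 4 via uRv]
12. ~q, v   [~&-rule on 11 (branches; this branch)]
Accessibility: uRu, uRv, vRv
Branch closes: q and ~q both at v.
All branches of the negation close; one closing branch shown above.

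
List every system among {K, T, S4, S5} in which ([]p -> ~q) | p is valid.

T-tableau for the negation ~(([]p -> ~q) | p):
1. ~(([]p -> ~q) | p), u
2. ~([]p -> ~q), u   [~|-rule on 1]
3. ~p, u   [~|-rule on 1]
4. []p, u   [~->-rule on 2]
5. q, u   [~->-rule on 2]
6. p, u   [[]-rule on 4 via uRu]
Accessibility: uRu
Branch closes: p and ~p both at u.
Every branch closes (one shown): valid in T, hence also in S4, S5 (every theorem of T is a theorem of S4 and S5).
K-tableau for the negation ~(([]p -> ~q) | p):
1. ~(([]p -> ~q) | p), u
2. ~([]p -> ~q), u   [~|-rule on 1]
3. ~p, u   [~|-rule on 1]
4. []p, u   [~->-rule on 2]
5. q, u   [~->-rule on 2]
Complete open branch: countermodel on a K-frame, so not valid in K.

T, S4, S5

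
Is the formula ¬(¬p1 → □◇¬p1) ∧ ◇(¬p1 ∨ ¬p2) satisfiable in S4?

Satisfiable

1. ¬(¬p1 → □◇¬p1) ∧ ◇(¬p1 ∨ ¬p2), w0
2. ¬(¬p1 → □◇¬p1), w0   [∧-rule on 1]
3. ◇(¬p1 ∨ ¬p2), w0   [∧-rule on 1]
4. ¬p1, w0   [¬→-rule on 2]
5. ¬□◇¬p1, w0   [¬→-rule on 2]
6. ¬p1 ∨ ¬p2, w1   [◇-rule on 3: fresh world w1, w0Rw1]
7. ¬p2, w1   [∨-rule on 6 (branches; this branch)]
8. ¬◇¬p1, w2   [¬□-rule on 5: fresh world w2, w0Rw2]
9. p1, w2   [¬◇-rule on 8 via w2Rw2]
Accessibility: w0Rw0, w0Rw1, w0Rw2, w1Rw1, w2Rw2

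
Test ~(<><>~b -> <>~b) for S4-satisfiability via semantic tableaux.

1. ~(<><>~b -> <>~b), u
2. <><>~b, u
3. ~<>~b, u
4. b, u
5. <>~b, v
6. b, v
7. ~b, w
8. b, w
Accessibility: uRu, uRv, uRw, vRv, vRw, wRw
Branch closes: b and ~b both at w.
(One branch shown.) All branches close.

Unsatisfiable (every branch closes)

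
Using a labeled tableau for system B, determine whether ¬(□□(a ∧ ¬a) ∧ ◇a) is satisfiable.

1. ¬(□□(a ∧ ¬a) ∧ ◇a), w0
2. ¬◇a, w0
3. ¬a, w0
Accessibility: w0Rw0

Yes, satisfiable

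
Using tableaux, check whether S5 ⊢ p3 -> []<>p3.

Valid

Tableau for the negation ~(p3 -> []<>p3):
1. ~(p3 -> []<>p3), 0
2. p3, 0   [~->-rule on 1]
3. ~[]<>p3, 0   [~->-rule on 1]
4. ~<>p3, 1   [~[]-rule on 3: fresh world 1, 0R1]
5. ~p3, 0   [~<>-rule on 4 via 1R0]
Accessibility: 0R0, 0R1, 1R0, 1R1
Branch closes: p3 and ~p3 both at 0.
Every branch of the negation's tableau closes; the branch above is one of them.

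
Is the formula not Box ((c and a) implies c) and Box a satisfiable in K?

1. not Box ((c and a) implies c) and Box a, u
2. not Box ((c and a) implies c), u
3. Box a, u
4. not ((c and a) implies c), v
5. c and a, v
6. not c, v
7. c, v
8. a, v
Accessibility: uRv
Branch closes: c and not c both at v.
(One branch shown.) All branches close.

No, unsatisfiable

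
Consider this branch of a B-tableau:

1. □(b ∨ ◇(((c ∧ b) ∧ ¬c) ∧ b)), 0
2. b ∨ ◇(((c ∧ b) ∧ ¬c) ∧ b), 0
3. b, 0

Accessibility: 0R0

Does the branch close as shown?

No, open

No world carries both an atom and its negation.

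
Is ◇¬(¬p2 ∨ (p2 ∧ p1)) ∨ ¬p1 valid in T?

Not valid

Tableau for the negation ¬(◇¬(¬p2 ∨ (p2 ∧ p1)) ∨ ¬p1):
1. ¬(◇¬(¬p2 ∨ (p2 ∧ p1)) ∨ ¬p1), 0
2. ¬◇¬(¬p2 ∨ (p2 ∧ p1)), 0
3. p1, 0
4. ¬p2 ∨ (p2 ∧ p1), 0
5. p2 ∧ p1, 0
6. p2, 0
Accessibility: 0R0
The negation has an open branch (countermodel exists).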